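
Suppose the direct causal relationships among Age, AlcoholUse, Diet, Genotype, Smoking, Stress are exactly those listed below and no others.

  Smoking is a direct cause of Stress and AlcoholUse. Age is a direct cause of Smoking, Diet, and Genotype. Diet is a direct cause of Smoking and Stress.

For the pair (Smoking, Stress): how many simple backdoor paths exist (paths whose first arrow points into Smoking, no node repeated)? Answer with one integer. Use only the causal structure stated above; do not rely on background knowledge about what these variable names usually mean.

A backdoor path from Smoking to Stress is any simple undirected path whose first edge points into Smoking (i.e. leaves Smoking via a parent).
Parents of Smoking: {Age, Diet}.
Enumerating:
  P1: Smoking <- Age -> Diet -> Stress
  P2: Smoking <- Diet -> Stress
That exhausts the simple backdoor paths. Count: 2.

2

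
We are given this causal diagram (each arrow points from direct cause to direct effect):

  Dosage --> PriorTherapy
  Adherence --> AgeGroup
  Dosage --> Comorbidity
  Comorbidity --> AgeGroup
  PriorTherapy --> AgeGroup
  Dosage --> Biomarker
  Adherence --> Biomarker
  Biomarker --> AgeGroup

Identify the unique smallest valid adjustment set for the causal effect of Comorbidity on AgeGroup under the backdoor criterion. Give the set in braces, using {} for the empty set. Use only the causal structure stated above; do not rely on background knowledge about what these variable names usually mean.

{Dosage}

Variables eligible for adjustment (non-descendants of Comorbidity, excluding Comorbidity and AgeGroup): {Adherence, Biomarker, Dosage, PriorTherapy}.
Backdoor paths from Comorbidity to AgeGroup:
  P1: Comorbidity <- Dosage -> PriorTherapy -> AgeGroup
  P2: Comorbidity <- Dosage -> Biomarker <- Adherence -> AgeGroup
  P3: Comorbidity <- Dosage -> Biomarker -> AgeGroup
The empty set is not sufficient: P1 (Comorbidity <- Dosage -> PriorTherapy -> AgeGroup) has no collider blocking it and no conditioned non-collider, so it is open.
Try {Dosage}:
  P1: blocked at fork node Dosage ∈ conditioning set.
  P2: blocked at fork node Dosage ∈ conditioning set.
  P3: blocked at fork node Dosage ∈ conditioning set.
{Dosage} contains no descendant of Comorbidity and blocks every backdoor path.
No other singleton works — e.g. {PriorTherapy} leaves P3 open — so {Dosage} is the unique smallest valid adjustment set.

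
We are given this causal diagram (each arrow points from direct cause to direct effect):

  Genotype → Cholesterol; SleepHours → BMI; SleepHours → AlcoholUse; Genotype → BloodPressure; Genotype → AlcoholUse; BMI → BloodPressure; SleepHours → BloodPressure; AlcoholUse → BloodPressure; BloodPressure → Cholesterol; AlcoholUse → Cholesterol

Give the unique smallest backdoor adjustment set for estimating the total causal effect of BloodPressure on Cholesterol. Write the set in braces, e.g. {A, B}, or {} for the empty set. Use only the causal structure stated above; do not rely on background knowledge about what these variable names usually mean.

{AlcoholUse, Genotype}

Variables eligible for adjustment (non-descendants of BloodPressure, excluding BloodPressure and Cholesterol): {AlcoholUse, BMI, Genotype, SleepHours}.
Backdoor paths from BloodPressure to Cholesterol:
  P1: BloodPressure <- Genotype -> AlcoholUse -> Cholesterol
  P2: BloodPressure <- Genotype -> Cholesterol
  P3: BloodPressure <- SleepHours -> AlcoholUse <- Genotype -> Cholesterol
  P4: BloodPressure <- SleepHours -> AlcoholUse -> Cholesterol
  P5: BloodPressure <- AlcoholUse <- Genotype -> Cholesterol
  P6: BloodPressure <- AlcoholUse -> Cholesterol
  P7: BloodPressure <- BMI <- SleepHours -> AlcoholUse <- Genotype -> Cholesterol
  P8: BloodPressure <- BMI <- SleepHours -> AlcoholUse -> Cholesterol
The empty set is not sufficient: P1 (BloodPressure <- Genotype -> AlcoholUse -> Cholesterol) has no collider blocking it and no conditioned non-collider, so it is open.
Try {AlcoholUse, Genotype}:
  P1: blocked at fork node Genotype ∈ conditioning set.
  P2: blocked at fork node Genotype ∈ conditioning set.
  P3: blocked at fork node Genotype ∈ conditioning set.
  P4: blocked at chain node AlcoholUse ∈ conditioning set.
  P5: blocked at chain node AlcoholUse ∈ conditioning set.
  P6: blocked at fork node AlcoholUse ∈ conditioning set.
  P7: blocked at fork node Genotype ∈ conditioning set.
  P8: blocked at chain node AlcoholUse ∈ conditioning set.
{AlcoholUse, Genotype} contains no descendant of BloodPressure and blocks every backdoor path.
Every element of {AlcoholUse, Genotype} is needed (dropping AlcoholUse leaves P4 open; dropping Genotype leaves P2 open), so no proper subset is valid.
Among all size-2 subsets of the eligible variables, only {AlcoholUse, Genotype} blocks every backdoor path, so it is the unique smallest valid adjustment set.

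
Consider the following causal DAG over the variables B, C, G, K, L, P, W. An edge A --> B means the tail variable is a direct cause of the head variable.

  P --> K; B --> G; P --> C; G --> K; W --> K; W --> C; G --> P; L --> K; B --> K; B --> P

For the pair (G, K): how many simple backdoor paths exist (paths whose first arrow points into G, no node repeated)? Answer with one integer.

A backdoor path from G to K is any simple undirected path whose first edge points into G (i.e. leaves G via a parent).
Parents of G: {B}.
Enumerating:
  P1: G <- B -> P -> C <- W -> K
  P2: G <- B -> P -> K
  P3: G <- B -> K
That exhausts the simple backdoor paths. Count: 3.

3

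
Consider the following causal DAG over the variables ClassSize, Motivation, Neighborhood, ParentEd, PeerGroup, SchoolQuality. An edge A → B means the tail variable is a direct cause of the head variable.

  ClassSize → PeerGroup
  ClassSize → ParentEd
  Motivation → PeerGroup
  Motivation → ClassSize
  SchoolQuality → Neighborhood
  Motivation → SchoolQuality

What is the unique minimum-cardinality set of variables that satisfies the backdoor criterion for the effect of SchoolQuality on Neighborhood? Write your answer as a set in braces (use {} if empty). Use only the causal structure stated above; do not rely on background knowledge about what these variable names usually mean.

Variables eligible for adjustment (non-descendants of SchoolQuality, excluding SchoolQuality and Neighborhood): {ClassSize, Motivation, ParentEd, PeerGroup}.
Backdoor paths from SchoolQuality to Neighborhood:
  (none)
With no backdoor paths the empty set already satisfies the criterion, and it is trivially minimal.

{}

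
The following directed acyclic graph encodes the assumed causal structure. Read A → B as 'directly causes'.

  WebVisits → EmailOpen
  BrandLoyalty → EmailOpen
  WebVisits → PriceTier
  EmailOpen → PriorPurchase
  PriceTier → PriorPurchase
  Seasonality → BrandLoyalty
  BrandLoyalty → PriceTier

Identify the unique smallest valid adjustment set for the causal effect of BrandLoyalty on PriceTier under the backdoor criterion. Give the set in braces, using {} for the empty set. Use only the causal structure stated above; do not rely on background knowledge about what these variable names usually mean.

{}

Variables eligible for adjustment (non-descendants of BrandLoyalty, excluding BrandLoyalty and PriceTier): {Seasonality, WebVisits}.
Backdoor paths from BrandLoyalty to PriceTier:
  (none)
With no backdoor paths the empty set already satisfies the criterion, and it is trivially minimal.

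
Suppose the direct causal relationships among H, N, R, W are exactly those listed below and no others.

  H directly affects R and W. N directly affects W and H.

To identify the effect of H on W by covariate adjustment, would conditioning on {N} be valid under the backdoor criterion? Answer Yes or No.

Yes

Backdoor paths from H to W (paths whose first edge points into H):
  P1: H <- N -> W
Condition 1 (no descendant of H in the set): holds — descendants of H are {R, W}; none are in {N}.
Condition 2 (every backdoor path blocked by {N}):
  P1: blocked at fork node N ∈ conditioning set.
{N} satisfies the backdoor criterion.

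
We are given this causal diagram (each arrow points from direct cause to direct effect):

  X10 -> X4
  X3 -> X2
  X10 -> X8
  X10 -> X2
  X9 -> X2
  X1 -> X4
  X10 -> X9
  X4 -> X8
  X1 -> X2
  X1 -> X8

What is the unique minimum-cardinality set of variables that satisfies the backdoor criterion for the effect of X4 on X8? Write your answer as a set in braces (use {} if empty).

{X1, X10}

Variables eligible for adjustment (non-descendants of X4, excluding X4 and X8): {X1, X10, X2, X3, X9}.
Backdoor paths from X4 to X8:
  P1: X4 <- X1 -> X8
  P2: X4 <- X1 -> X2 <- X10 -> X8
  P3: X4 <- X1 -> X2 <- X9 <- X10 -> X8
  P4: X4 <- X10 -> X9 -> X2 <- X1 -> X8
  P5: X4 <- X10 -> X8
  P6: X4 <- X10 -> X2 <- X1 -> X8
The empty set is not sufficient: P1 (X4 <- X1 -> X8) has no collider blocking it and no conditioned non-collider, so it is open.
Try {X1, X10}:
  P1: blocked at fork node X1 ∈ conditioning set.
  P2: blocked at fork node X1 ∈ conditioning set.
  P3: blocked at fork node X1 ∈ conditioning set.
  P4: blocked at fork node X10 ∈ conditioning set.
  P5: blocked at fork node X10 ∈ conditioning set.
  P6: blocked at fork node X10 ∈ conditioning set.
{X1, X10} contains no descendant of X4 and blocks every backdoor path.
Every element of {X1, X10} is needed (dropping X1 leaves P1 open; dropping X10 leaves P5 open), so no proper subset is valid.
Among all size-2 subsets of the eligible variables, only {X1, X10} blocks every backdoor path, so it is the unique smallest valid adjustment set.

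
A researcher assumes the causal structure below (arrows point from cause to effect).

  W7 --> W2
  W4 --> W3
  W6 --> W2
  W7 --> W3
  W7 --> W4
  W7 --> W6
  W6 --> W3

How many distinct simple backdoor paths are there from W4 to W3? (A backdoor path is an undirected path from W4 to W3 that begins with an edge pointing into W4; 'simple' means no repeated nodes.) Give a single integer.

A backdoor path from W4 to W3 is any simple undirected path whose first edge points into W4 (i.e. leaves W4 via a parent).
Parents of W4: {W7}.
Enumerating:
  P1: W4 <- W7 -> W6 -> W3
  P2: W4 <- W7 -> W2 <- W6 -> W3
  P3: W4 <- W7 -> W3
That exhausts the simple backdoor paths. Count: 3.

3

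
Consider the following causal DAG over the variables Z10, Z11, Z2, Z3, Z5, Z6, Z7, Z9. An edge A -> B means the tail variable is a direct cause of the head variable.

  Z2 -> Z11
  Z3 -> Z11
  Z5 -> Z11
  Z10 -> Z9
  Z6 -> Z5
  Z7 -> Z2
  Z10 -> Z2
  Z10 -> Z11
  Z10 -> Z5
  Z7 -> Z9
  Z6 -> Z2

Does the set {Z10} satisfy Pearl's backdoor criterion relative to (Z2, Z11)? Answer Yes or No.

No

Backdoor paths from Z2 to Z11 (paths whose first edge points into Z2):
  P1: Z2 <- Z6 -> Z5 <- Z10 -> Z11
  P2: Z2 <- Z6 -> Z5 -> Z11
  P3: Z2 <- Z7 -> Z9 <- Z10 -> Z5 -> Z11
  P4: Z2 <- Z7 -> Z9 <- Z10 -> Z11
  P5: Z2 <- Z10 -> Z5 -> Z11
  P6: Z2 <- Z10 -> Z11
Condition 1 (no descendant of Z2 in the set): holds — descendants of Z2 are {Z11}; none are in {Z10}.
Condition 2 (every backdoor path blocked by {Z10}):
  P1: blocked at collider Z5 (neither it nor any descendant is in the conditioning set).
  P2: open — no interior node is in the conditioning set.
  P3: blocked at collider Z9 (neither it nor any descendant is in the conditioning set).
  P4: blocked at collider Z9 (neither it nor any descendant is in the conditioning set).
  P5: blocked at fork node Z10 ∈ conditioning set.
  P6: blocked at fork node Z10 ∈ conditioning set.
{Z10} does not satisfy the backdoor criterion.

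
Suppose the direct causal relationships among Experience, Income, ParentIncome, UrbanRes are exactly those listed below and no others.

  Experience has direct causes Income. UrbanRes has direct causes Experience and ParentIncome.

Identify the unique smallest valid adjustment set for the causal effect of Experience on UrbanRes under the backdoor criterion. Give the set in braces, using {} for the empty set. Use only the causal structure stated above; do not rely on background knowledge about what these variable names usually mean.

Variables eligible for adjustment (non-descendants of Experience, excluding Experience and UrbanRes): {Income, ParentIncome}.
Backdoor paths from Experience to UrbanRes:
  (none)
With no backdoor paths the empty set already satisfies the criterion, and it is trivially minimal.

{}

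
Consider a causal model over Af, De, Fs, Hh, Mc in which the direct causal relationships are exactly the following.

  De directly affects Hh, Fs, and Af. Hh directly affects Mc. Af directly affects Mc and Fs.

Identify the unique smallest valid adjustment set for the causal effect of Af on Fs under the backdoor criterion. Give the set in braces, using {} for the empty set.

{De}

Variables eligible for adjustment (non-descendants of Af, excluding Af and Fs): {De, Hh}.
Backdoor paths from Af to Fs:
  P1: Af <- De -> Fs
The empty set is not sufficient: P1 (Af <- De -> Fs) has no collider blocking it and no conditioned non-collider, so it is open.
Try {De}:
  P1: blocked at fork node De ∈ conditioning set.
{De} contains no descendant of Af and blocks every backdoor path.
No other singleton works — e.g. {Hh} leaves P1 open — so {De} is the unique smallest valid adjustment set.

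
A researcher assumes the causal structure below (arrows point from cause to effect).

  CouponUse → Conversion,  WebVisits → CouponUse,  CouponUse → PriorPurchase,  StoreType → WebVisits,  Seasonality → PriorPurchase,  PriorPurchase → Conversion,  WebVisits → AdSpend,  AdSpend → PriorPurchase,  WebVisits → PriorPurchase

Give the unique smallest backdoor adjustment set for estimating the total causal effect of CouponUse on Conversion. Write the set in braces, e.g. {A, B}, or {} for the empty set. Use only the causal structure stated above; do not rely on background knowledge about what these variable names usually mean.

Variables eligible for adjustment (non-descendants of CouponUse, excluding CouponUse and Conversion): {AdSpend, Seasonality, StoreType, WebVisits}.
Backdoor paths from CouponUse to Conversion:
  P1: CouponUse <- WebVisits -> AdSpend -> PriorPurchase -> Conversion
  P2: CouponUse <- WebVisits -> PriorPurchase -> Conversion
The empty set is not sufficient: P1 (CouponUse <- WebVisits -> AdSpend -> PriorPurchase -> Conversion) has no collider blocking it and no conditioned non-collider, so it is open.
Try {WebVisits}:
  P1: blocked at fork node WebVisits ∈ conditioning set.
  P2: blocked at fork node WebVisits ∈ conditioning set.
{WebVisits} contains no descendant of CouponUse and blocks every backdoor path.
No other singleton works — e.g. {StoreType} leaves P1 open — so {WebVisits} is the unique smallest valid adjustment set.

{WebVisits}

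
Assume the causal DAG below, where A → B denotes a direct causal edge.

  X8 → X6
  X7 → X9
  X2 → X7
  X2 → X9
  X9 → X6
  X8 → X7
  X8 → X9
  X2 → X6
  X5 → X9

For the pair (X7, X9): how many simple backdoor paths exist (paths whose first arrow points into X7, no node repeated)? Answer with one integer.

A backdoor path from X7 to X9 is any simple undirected path whose first edge points into X7 (i.e. leaves X7 via a parent).
Parents of X7: {X2, X8}.
Enumerating:
  P1: X7 <- X2 -> X9
  P2: X7 <- X2 -> X6 <- X8 -> X9
  P3: X7 <- X2 -> X6 <- X9
  P4: X7 <- X8 -> X9
  P5: X7 <- X8 -> X6 <- X2 -> X9
  P6: X7 <- X8 -> X6 <- X9
That exhausts the simple backdoor paths. Count: 6.

6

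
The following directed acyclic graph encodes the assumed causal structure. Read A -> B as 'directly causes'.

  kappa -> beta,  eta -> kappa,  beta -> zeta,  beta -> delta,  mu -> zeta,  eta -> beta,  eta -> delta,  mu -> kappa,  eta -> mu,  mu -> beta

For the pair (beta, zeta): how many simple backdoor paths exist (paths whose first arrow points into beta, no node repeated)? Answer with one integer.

5

A backdoor path from beta to zeta is any simple undirected path whose first edge points into beta (i.e. leaves beta via a parent).
Parents of beta: {eta, kappa, mu}.
Enumerating:
  P1: beta <- eta -> mu -> zeta
  P2: beta <- eta -> kappa <- mu -> zeta
  P3: beta <- mu -> zeta
  P4: beta <- kappa <- eta -> mu -> zeta
  P5: beta <- kappa <- mu -> zeta
That exhausts the simple backdoor paths. Count: 5.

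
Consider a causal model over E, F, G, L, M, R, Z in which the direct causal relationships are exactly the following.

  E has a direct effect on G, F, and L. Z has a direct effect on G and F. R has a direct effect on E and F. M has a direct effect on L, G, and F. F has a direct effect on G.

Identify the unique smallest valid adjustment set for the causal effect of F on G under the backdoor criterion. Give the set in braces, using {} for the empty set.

Variables eligible for adjustment (non-descendants of F, excluding F and G): {E, L, M, R, Z}.
Backdoor paths from F to G:
  P1: F <- R -> E -> L <- M -> G
  P2: F <- R -> E -> G
  P3: F <- M -> L <- E -> G
  P4: F <- M -> G
  P5: F <- Z -> G
  P6: F <- E -> L <- M -> G
  P7: F <- E -> G
The empty set is not sufficient: P2 (F <- R -> E -> G) has no collider blocking it and no conditioned non-collider, so it is open.
Try {E, M, Z}:
  P1: blocked at chain node E ∈ conditioning set.
  P2: blocked at chain node E ∈ conditioning set.
  P3: blocked at fork node M ∈ conditioning set.
  P4: blocked at fork node M ∈ conditioning set.
  P5: blocked at fork node Z ∈ conditioning set.
  P6: blocked at fork node E ∈ conditioning set.
  P7: blocked at fork node E ∈ conditioning set.
{E, M, Z} contains no descendant of F and blocks every backdoor path.
Every element of {E, M, Z} is needed (dropping E leaves P2 open; dropping M leaves P4 open; dropping Z leaves P5 open), so no proper subset is valid.
Among all size-3 subsets of the eligible variables, only {E, M, Z} blocks every backdoor path, so it is the unique smallest valid adjustment set.

{E, M, Z}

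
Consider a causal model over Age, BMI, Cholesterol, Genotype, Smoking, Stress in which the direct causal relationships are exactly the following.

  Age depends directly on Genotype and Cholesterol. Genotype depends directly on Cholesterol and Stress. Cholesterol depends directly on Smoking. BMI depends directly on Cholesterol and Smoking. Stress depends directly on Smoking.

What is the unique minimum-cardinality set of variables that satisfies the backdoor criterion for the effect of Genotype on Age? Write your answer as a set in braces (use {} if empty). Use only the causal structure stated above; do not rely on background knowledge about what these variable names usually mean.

Variables eligible for adjustment (non-descendants of Genotype, excluding Genotype and Age): {BMI, Cholesterol, Smoking, Stress}.
Backdoor paths from Genotype to Age:
  P1: Genotype <- Cholesterol -> Age
  P2: Genotype <- Stress <- Smoking -> Cholesterol -> Age
  P3: Genotype <- Stress <- Smoking -> BMI <- Cholesterol -> Age
The empty set is not sufficient: P1 (Genotype <- Cholesterol -> Age) has no collider blocking it and no conditioned non-collider, so it is open.
Try {Cholesterol}:
  P1: blocked at fork node Cholesterol ∈ conditioning set.
  P2: blocked at chain node Cholesterol ∈ conditioning set.
  P3: blocked at collider BMI (neither it nor any descendant is in the conditioning set).
{Cholesterol} contains no descendant of Genotype and blocks every backdoor path.
No other singleton works — e.g. {Smoking} leaves P1 open — so {Cholesterol} is the unique smallest valid adjustment set.

{Cholesterol}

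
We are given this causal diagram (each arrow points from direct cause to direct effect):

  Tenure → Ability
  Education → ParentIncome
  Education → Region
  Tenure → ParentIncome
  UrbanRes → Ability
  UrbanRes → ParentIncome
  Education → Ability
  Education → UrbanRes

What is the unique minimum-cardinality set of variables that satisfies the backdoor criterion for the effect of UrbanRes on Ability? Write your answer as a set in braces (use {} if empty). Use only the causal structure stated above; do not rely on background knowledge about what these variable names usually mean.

{Education}

Variables eligible for adjustment (non-descendants of UrbanRes, excluding UrbanRes and Ability): {Education, Region, Tenure}.
Backdoor paths from UrbanRes to Ability:
  P1: UrbanRes <- Education -> Ability
  P2: UrbanRes <- Education -> ParentIncome <- Tenure -> Ability
The empty set is not sufficient: P1 (UrbanRes <- Education -> Ability) has no collider blocking it and no conditioned non-collider, so it is open.
Try {Education}:
  P1: blocked at fork node Education ∈ conditioning set.
  P2: blocked at fork node Education ∈ conditioning set.
{Education} contains no descendant of UrbanRes and blocks every backdoor path.
No other singleton works — e.g. {Tenure} leaves P1 open — so {Education} is the unique smallest valid adjustment set.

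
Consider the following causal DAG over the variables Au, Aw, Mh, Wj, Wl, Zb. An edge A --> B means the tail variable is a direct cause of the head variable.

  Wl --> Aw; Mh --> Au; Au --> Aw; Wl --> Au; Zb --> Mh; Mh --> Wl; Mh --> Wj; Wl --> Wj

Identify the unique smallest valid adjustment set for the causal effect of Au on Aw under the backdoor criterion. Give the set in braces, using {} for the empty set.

{Wl}

Variables eligible for adjustment (non-descendants of Au, excluding Au and Aw): {Mh, Wj, Wl, Zb}.
Backdoor paths from Au to Aw:
  P1: Au <- Mh -> Wl -> Aw
  P2: Au <- Mh -> Wj <- Wl -> Aw
  P3: Au <- Wl -> Aw
The empty set is not sufficient: P1 (Au <- Mh -> Wl -> Aw) has no collider blocking it and no conditioned non-collider, so it is open.
Try {Wl}:
  P1: blocked at chain node Wl ∈ conditioning set.
  P2: blocked at collider Wj (neither it nor any descendant is in the conditioning set).
  P3: blocked at fork node Wl ∈ conditioning set.
{Wl} contains no descendant of Au and blocks every backdoor path.
No other singleton works — e.g. {Zb} leaves P1 open — so {Wl} is the unique smallest valid adjustment set.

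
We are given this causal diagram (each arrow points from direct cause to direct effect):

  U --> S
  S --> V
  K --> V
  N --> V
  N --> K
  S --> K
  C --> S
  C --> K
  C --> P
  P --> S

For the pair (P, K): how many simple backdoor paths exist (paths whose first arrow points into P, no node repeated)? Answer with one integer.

4

A backdoor path from P to K is any simple undirected path whose first edge points into P (i.e. leaves P via a parent).
Parents of P: {C}.
Enumerating:
  P1: P <- C -> S -> K
  P2: P <- C -> S -> V <- N -> K
  P3: P <- C -> S -> V <- K
  P4: P <- C -> K
That exhausts the simple backdoor paths. Count: 4.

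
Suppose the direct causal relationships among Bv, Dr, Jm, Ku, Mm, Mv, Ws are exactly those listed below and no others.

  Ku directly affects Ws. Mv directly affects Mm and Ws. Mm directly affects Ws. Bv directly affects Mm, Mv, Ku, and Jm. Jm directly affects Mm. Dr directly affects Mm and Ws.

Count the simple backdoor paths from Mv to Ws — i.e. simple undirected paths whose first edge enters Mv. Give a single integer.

5

A backdoor path from Mv to Ws is any simple undirected path whose first edge points into Mv (i.e. leaves Mv via a parent).
Parents of Mv: {Bv}.
Enumerating:
  P1: Mv <- Bv -> Ku -> Ws
  P2: Mv <- Bv -> Jm -> Mm <- Dr -> Ws
  P3: Mv <- Bv -> Jm -> Mm -> Ws
  P4: Mv <- Bv -> Mm <- Dr -> Ws
  P5: Mv <- Bv -> Mm -> Ws
That exhausts the simple backdoor paths. Count: 5.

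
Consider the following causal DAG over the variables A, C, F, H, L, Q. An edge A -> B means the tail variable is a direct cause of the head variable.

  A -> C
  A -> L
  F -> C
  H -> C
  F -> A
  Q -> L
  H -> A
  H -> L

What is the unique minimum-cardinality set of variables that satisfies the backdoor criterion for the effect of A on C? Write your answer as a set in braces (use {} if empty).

Variables eligible for adjustment (non-descendants of A, excluding A and C): {F, H, Q}.
Backdoor paths from A to C:
  P1: A <- H -> C
  P2: A <- F -> C
The empty set is not sufficient: P1 (A <- H -> C) has no collider blocking it and no conditioned non-collider, so it is open.
Try {F, H}:
  P1: blocked at fork node H ∈ conditioning set.
  P2: blocked at fork node F ∈ conditioning set.
{F, H} contains no descendant of A and blocks every backdoor path.
Every element of {F, H} is needed (dropping F leaves P2 open; dropping H leaves P1 open), so no proper subset is valid.
Among all size-2 subsets of the eligible variables, only {F, H} blocks every backdoor path, so it is the unique smallest valid adjustment set.

{F, H}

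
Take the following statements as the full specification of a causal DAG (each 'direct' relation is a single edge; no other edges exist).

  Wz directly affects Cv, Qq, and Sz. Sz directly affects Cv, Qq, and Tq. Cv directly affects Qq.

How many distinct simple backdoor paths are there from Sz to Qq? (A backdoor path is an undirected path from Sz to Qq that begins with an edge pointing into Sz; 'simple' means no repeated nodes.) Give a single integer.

2

A backdoor path from Sz to Qq is any simple undirected path whose first edge points into Sz (i.e. leaves Sz via a parent).
Parents of Sz: {Wz}.
Enumerating:
  P1: Sz <- Wz -> Cv -> Qq
  P2: Sz <- Wz -> Qq
That exhausts the simple backdoor paths. Count: 2.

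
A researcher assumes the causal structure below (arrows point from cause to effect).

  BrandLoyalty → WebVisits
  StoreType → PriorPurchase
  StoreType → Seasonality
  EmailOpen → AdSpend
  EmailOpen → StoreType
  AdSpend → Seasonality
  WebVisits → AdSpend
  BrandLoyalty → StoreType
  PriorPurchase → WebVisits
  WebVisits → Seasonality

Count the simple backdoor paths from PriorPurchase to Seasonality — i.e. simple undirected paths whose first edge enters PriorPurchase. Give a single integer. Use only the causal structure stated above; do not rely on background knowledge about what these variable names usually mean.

A backdoor path from PriorPurchase to Seasonality is any simple undirected path whose first edge points into PriorPurchase (i.e. leaves PriorPurchase via a parent).
Parents of PriorPurchase: {StoreType}.
Enumerating:
  P1: PriorPurchase <- StoreType <- BrandLoyalty -> WebVisits -> AdSpend -> Seasonality
  P2: PriorPurchase <- StoreType <- BrandLoyalty -> WebVisits -> Seasonality
  P3: PriorPurchase <- StoreType <- EmailOpen -> AdSpend <- WebVisits -> Seasonality
  P4: PriorPurchase <- StoreType <- EmailOpen -> AdSpend -> Seasonality
  P5: PriorPurchase <- StoreType -> Seasonality
That exhausts the simple backdoor paths. Count: 5.

5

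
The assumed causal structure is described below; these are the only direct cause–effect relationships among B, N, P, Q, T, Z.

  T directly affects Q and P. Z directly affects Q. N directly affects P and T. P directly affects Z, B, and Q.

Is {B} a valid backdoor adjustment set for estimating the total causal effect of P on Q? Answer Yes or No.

Backdoor paths from P to Q (paths whose first edge points into P):
  P1: P <- N -> T -> Q
  P2: P <- T -> Q
Condition 1 (no descendant of P in the set): FAILS — B is a descendant of P.
Condition 2 (every backdoor path blocked by {B}):
  P1: open — no interior node is in the conditioning set.
  P2: open — no interior node is in the conditioning set.
{B} does not satisfy the backdoor criterion.

No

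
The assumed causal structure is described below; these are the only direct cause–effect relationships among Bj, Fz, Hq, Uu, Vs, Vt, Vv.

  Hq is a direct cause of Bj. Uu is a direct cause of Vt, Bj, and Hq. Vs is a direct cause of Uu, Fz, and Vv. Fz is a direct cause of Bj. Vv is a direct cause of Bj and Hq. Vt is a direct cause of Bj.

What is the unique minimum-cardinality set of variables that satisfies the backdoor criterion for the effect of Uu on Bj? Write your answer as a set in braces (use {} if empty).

Variables eligible for adjustment (non-descendants of Uu, excluding Uu and Bj): {Fz, Vs, Vv}.
Backdoor paths from Uu to Bj:
  P1: Uu <- Vs -> Vv -> Hq -> Bj
  P2: Uu <- Vs -> Vv -> Bj
  P3: Uu <- Vs -> Fz -> Bj
The empty set is not sufficient: P1 (Uu <- Vs -> Vv -> Hq -> Bj) has no collider blocking it and no conditioned non-collider, so it is open.
Try {Vs}:
  P1: blocked at fork node Vs ∈ conditioning set.
  P2: blocked at fork node Vs ∈ conditioning set.
  P3: blocked at fork node Vs ∈ conditioning set.
{Vs} contains no descendant of Uu and blocks every backdoor path.
No other singleton works — e.g. {Vv} leaves P3 open — so {Vs} is the unique smallest valid adjustment set.

{Vs}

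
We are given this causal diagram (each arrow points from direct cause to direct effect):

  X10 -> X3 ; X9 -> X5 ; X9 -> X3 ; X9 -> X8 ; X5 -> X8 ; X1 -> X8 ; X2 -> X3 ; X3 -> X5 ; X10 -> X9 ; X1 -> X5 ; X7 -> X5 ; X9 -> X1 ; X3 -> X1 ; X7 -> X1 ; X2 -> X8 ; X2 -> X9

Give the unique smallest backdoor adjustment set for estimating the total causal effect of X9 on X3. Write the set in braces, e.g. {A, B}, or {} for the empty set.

{X10, X2}

Variables eligible for adjustment (non-descendants of X9, excluding X9 and X3): {X10, X2, X7}.
Backdoor paths from X9 to X3:
  P1: X9 <- X2 -> X3
  P2: X9 <- X2 -> X8 <- X1 <- X7 -> X5 <- X3
  P3: X9 <- X2 -> X8 <- X1 <- X3
  P4: X9 <- X2 -> X8 <- X1 -> X5 <- X3
  P5: X9 <- X2 -> X8 <- X5 <- X7 -> X1 <- X3
  P6: X9 <- X2 -> X8 <- X5 <- X3
  P7: X9 <- X2 -> X8 <- X5 <- X1 <- X3
  P8: X9 <- X10 -> X3
The empty set is not sufficient: P1 (X9 <- X2 -> X3) has no collider blocking it and no conditioned non-collider, so it is open.
Try {X10, X2}:
  P1: blocked at fork node X2 ∈ conditioning set.
  P2: blocked at fork node X2 ∈ conditioning set.
  P3: blocked at fork node X2 ∈ conditioning set.
  P4: blocked at fork node X2 ∈ conditioning set.
  P5: blocked at fork node X2 ∈ conditioning set.
  P6: blocked at fork node X2 ∈ conditioning set.
  P7: blocked at fork node X2 ∈ conditioning set.
  P8: blocked at fork node X10 ∈ conditioning set.
{X10, X2} contains no descendant of X9 and blocks every backdoor path.
Every element of {X10, X2} is needed (dropping X10 leaves P8 open; dropping X2 leaves P1 open), so no proper subset is valid.
Among all size-2 subsets of the eligible variables, only {X10, X2} blocks every backdoor path, so it is the unique smallest valid adjustment set.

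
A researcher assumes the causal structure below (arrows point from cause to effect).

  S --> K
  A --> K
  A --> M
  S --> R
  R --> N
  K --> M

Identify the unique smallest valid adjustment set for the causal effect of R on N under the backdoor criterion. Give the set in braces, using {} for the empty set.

Variables eligible for adjustment (non-descendants of R, excluding R and N): {A, K, M, S}.
Backdoor paths from R to N:
  (none)
With no backdoor paths the empty set already satisfies the criterion, and it is trivially minimal.

{}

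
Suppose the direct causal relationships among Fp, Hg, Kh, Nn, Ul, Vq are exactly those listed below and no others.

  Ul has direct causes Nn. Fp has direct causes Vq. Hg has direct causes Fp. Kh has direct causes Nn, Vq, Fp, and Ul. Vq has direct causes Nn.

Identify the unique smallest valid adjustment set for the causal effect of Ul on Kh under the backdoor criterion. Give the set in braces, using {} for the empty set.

{Nn}

Variables eligible for adjustment (non-descendants of Ul, excluding Ul and Kh): {Fp, Hg, Nn, Vq}.
Backdoor paths from Ul to Kh:
  P1: Ul <- Nn -> Vq -> Fp -> Kh
  P2: Ul <- Nn -> Vq -> Kh
  P3: Ul <- Nn -> Kh
The empty set is not sufficient: P1 (Ul <- Nn -> Vq -> Fp -> Kh) has no collider blocking it and no conditioned non-collider, so it is open.
Try {Nn}:
  P1: blocked at fork node Nn ∈ conditioning set.
  P2: blocked at fork node Nn ∈ conditioning set.
  P3: blocked at fork node Nn ∈ conditioning set.
{Nn} contains no descendant of Ul and blocks every backdoor path.
No other singleton works — e.g. {Vq} leaves P3 open — so {Nn} is the unique smallest valid adjustment set.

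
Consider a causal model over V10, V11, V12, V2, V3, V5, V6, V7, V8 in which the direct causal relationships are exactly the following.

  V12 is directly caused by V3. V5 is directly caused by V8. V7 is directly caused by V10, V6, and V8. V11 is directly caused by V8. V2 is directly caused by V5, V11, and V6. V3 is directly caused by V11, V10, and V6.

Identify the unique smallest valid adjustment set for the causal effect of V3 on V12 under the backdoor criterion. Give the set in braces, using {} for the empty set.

{}

Variables eligible for adjustment (non-descendants of V3, excluding V3 and V12): {V10, V11, V2, V5, V6, V7, V8}.
Backdoor paths from V3 to V12:
  (none)
With no backdoor paths the empty set already satisfies the criterion, and it is trivially minimal.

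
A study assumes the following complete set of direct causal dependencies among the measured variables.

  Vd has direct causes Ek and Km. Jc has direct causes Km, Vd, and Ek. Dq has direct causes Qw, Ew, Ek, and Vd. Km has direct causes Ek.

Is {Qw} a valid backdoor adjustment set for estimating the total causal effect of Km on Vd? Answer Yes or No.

Backdoor paths from Km to Vd (paths whose first edge points into Km):
  P1: Km <- Ek -> Vd
  P2: Km <- Ek -> Jc <- Vd
  P3: Km <- Ek -> Dq <- Vd
Condition 1 (no descendant of Km in the set): holds — descendants of Km are {Dq, Jc, Vd}; none are in {Qw}.
Condition 2 (every backdoor path blocked by {Qw}):
  P1: open — no interior node is in the conditioning set.
  P2: blocked at collider Jc (neither it nor any descendant is in the conditioning set).
  P3: blocked at collider Dq (neither it nor any descendant is in the conditioning set).
{Qw} does not satisfy the backdoor criterion.

No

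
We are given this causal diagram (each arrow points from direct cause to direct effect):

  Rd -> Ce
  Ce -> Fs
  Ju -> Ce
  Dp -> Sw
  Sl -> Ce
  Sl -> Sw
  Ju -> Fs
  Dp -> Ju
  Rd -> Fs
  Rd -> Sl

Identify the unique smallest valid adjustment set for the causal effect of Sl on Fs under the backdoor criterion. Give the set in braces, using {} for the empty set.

{Rd}

Variables eligible for adjustment (non-descendants of Sl, excluding Sl and Fs): {Dp, Ju, Rd}.
Backdoor paths from Sl to Fs:
  P1: Sl <- Rd -> Ce <- Ju -> Fs
  P2: Sl <- Rd -> Ce -> Fs
  P3: Sl <- Rd -> Fs
The empty set is not sufficient: P2 (Sl <- Rd -> Ce -> Fs) has no collider blocking it and no conditioned non-collider, so it is open.
Try {Rd}:
  P1: blocked at fork node Rd ∈ conditioning set.
  P2: blocked at fork node Rd ∈ conditioning set.
  P3: blocked at fork node Rd ∈ conditioning set.
{Rd} contains no descendant of Sl and blocks every backdoor path.
No other singleton works — e.g. {Dp} leaves P2 open — so {Rd} is the unique smallest valid adjustment set.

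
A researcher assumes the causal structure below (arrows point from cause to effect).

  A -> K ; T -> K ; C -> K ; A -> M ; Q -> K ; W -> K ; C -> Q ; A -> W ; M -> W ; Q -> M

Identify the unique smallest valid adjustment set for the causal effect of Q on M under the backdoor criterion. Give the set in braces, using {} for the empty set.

{}

Variables eligible for adjustment (non-descendants of Q, excluding Q and M): {A, C, T}.
Backdoor paths from Q to M:
  P1: Q <- C -> K <- A -> M
  P2: Q <- C -> K <- A -> W <- M
  P3: Q <- C -> K <- W <- A -> M
  P4: Q <- C -> K <- W <- M
Each backdoor path contains an unconditioned collider, so every path is already blocked with the empty conditioning set:
  P1: blocked at collider K (neither it nor any descendant is in the conditioning set).
  P2: blocked at collider K (neither it nor any descendant is in the conditioning set).
  P3: blocked at collider K (neither it nor any descendant is in the conditioning set).
  P4: blocked at collider K (neither it nor any descendant is in the conditioning set).
The empty set is therefore the unique smallest valid set.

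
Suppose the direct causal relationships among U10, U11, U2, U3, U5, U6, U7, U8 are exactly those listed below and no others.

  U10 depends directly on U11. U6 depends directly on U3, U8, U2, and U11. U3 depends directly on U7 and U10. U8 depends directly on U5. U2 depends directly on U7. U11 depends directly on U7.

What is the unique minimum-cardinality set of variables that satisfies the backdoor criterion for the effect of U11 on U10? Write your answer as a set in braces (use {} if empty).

{}

Variables eligible for adjustment (non-descendants of U11, excluding U11 and U10): {U2, U5, U7, U8}.
Backdoor paths from U11 to U10:
  P1: U11 <- U7 -> U2 -> U6 <- U3 <- U10
  P2: U11 <- U7 -> U3 <- U10
Each backdoor path contains an unconditioned collider, so every path is already blocked with the empty conditioning set:
  P1: blocked at collider U6 (neither it nor any descendant is in the conditioning set).
  P2: blocked at collider U3 (neither it nor any descendant is in the conditioning set).
The empty set is therefore the unique smallest valid set.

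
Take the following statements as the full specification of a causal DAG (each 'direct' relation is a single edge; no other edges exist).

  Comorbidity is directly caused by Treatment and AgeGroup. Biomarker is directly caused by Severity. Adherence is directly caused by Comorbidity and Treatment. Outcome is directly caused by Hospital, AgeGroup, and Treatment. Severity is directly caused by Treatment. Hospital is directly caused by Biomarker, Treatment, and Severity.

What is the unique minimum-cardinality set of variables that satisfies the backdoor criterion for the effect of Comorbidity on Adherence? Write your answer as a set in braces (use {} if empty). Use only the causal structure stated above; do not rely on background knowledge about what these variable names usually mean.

{Treatment}

Variables eligible for adjustment (non-descendants of Comorbidity, excluding Comorbidity and Adherence): {AgeGroup, Biomarker, Hospital, Outcome, Severity, Treatment}.
Backdoor paths from Comorbidity to Adherence:
  P1: Comorbidity <- Treatment -> Adherence
  P2: Comorbidity <- AgeGroup -> Outcome <- Treatment -> Adherence
  P3: Comorbidity <- AgeGroup -> Outcome <- Hospital <- Treatment -> Adherence
  P4: Comorbidity <- AgeGroup -> Outcome <- Hospital <- Severity <- Treatment -> Adherence
  P5: Comorbidity <- AgeGroup -> Outcome <- Hospital <- Biomarker <- Severity <- Treatment -> Adherence
The empty set is not sufficient: P1 (Comorbidity <- Treatment -> Adherence) has no collider blocking it and no conditioned non-collider, so it is open.
Try {Treatment}:
  P1: blocked at fork node Treatment ∈ conditioning set.
  P2: blocked at collider Outcome (neither it nor any descendant is in the conditioning set).
  P3: blocked at collider Outcome (neither it nor any descendant is in the conditioning set).
  P4: blocked at collider Outcome (neither it nor any descendant is in the conditioning set).
  P5: blocked at collider Outcome (neither it nor any descendant is in the conditioning set).
{Treatment} contains no descendant of Comorbidity and blocks every backdoor path.
No other singleton works — e.g. {Severity} leaves P1 open — so {Treatment} is the unique smallest valid adjustment set.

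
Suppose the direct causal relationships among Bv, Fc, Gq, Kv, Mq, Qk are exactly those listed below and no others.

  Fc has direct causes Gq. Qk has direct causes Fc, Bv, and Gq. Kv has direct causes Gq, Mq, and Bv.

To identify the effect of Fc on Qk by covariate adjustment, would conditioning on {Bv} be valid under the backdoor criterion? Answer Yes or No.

No

Backdoor paths from Fc to Qk (paths whose first edge points into Fc):
  P1: Fc <- Gq -> Qk
  P2: Fc <- Gq -> Kv <- Bv -> Qk
Condition 1 (no descendant of Fc in the set): holds — descendants of Fc are {Qk}; none are in {Bv}.
Condition 2 (every backdoor path blocked by {Bv}):
  P1: open — no interior node is in the conditioning set.
  P2: blocked at collider Kv (neither it nor any descendant is in the conditioning set).
{Bv} does not satisfy the backdoor criterion.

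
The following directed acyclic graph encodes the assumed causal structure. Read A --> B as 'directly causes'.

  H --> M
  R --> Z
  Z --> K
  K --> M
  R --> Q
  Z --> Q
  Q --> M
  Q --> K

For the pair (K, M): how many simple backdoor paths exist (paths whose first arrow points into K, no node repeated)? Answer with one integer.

A backdoor path from K to M is any simple undirected path whose first edge points into K (i.e. leaves K via a parent).
Parents of K: {Q, Z}.
Enumerating:
  P1: K <- Z <- R -> Q -> M
  P2: K <- Z -> Q -> M
  P3: K <- Q -> M
That exhausts the simple backdoor paths. Count: 3.

3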